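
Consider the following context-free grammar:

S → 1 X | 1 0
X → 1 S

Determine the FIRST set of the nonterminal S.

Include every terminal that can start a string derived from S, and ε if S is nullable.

We compute FIRST(S) using the standard algorithm.
FIRST(S) = {1}
FIRST(X) = {1}
Therefore, FIRST(S) = {1}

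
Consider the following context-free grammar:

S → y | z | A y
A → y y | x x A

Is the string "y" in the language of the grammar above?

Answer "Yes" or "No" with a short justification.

Yes - a valid derivation exists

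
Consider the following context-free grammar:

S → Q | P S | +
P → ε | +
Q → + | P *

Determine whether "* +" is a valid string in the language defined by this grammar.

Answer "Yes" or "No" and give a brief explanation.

No - no valid derivation exists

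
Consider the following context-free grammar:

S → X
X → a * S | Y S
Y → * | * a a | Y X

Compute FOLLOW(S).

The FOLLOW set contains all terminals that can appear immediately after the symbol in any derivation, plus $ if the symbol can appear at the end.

We compute FOLLOW(S) using the standard algorithm.
FOLLOW(S) starts with {$}.
FIRST(S) = {*, a}
FIRST(X) = {*, a}
FIRST(Y) = {*}
FOLLOW(S) = {$, *, a}
FOLLOW(X) = {$, *, a}
FOLLOW(Y) = {*, a}
Therefore, FOLLOW(S) = {$, *, a}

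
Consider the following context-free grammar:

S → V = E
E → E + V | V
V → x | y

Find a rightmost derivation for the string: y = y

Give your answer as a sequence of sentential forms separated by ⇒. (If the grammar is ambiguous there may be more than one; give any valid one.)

S ⇒ V = E ⇒ V = V ⇒ V = y ⇒ y = y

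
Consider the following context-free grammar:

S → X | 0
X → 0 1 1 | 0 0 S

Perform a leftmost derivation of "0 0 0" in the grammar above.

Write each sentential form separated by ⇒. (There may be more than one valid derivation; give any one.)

S ⇒ X ⇒ 0 0 S ⇒ 0 0 0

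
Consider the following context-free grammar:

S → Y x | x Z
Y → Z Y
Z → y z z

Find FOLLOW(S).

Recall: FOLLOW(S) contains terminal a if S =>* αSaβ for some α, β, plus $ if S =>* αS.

We compute FOLLOW(S) using the standard algorithm.
FOLLOW(S) starts with {$}.
FIRST(S) = {x, y}
FIRST(Y) = {y}
FIRST(Z) = {y}
FOLLOW(S) = {$}
FOLLOW(Y) = {x}
FOLLOW(Z) = {$, y}
Therefore, FOLLOW(S) = {$}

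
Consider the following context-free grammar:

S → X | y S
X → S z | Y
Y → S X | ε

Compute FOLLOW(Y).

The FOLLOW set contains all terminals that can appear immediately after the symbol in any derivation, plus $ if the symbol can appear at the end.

We compute FOLLOW(Y) using the standard algorithm.
FOLLOW(S) starts with {$}.
FIRST(S) = {y, z, ε}
FIRST(X) = {y, z, ε}
FIRST(Y) = {y, z, ε}
FOLLOW(S) = {$, y, z}
FOLLOW(X) = {$, y, z}
FOLLOW(Y) = {$, y, z}
Therefore, FOLLOW(Y) = {$, y, z}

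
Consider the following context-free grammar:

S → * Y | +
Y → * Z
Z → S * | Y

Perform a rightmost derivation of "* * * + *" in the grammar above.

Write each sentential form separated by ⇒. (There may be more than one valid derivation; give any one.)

S ⇒ * Y ⇒ * * Z ⇒ * * Y ⇒ * * * Z ⇒ * * * S * ⇒ * * * + *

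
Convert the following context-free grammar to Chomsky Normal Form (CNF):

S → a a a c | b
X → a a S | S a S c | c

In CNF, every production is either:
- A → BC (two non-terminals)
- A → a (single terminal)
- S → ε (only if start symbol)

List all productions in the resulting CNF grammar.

TA → a; TC → c; S → b; X → c; S → TA X0; X0 → TA X1; X1 → TA TC; X → TA X2; X2 → TA S; X → S X3; X3 → TA X4; X4 → S TC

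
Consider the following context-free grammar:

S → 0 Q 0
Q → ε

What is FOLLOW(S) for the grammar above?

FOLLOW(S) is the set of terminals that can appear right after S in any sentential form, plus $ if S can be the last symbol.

We compute FOLLOW(S) using the standard algorithm.
FOLLOW(S) starts with {$}.
FIRST(Q) = {ε}
FIRST(S) = {0}
FOLLOW(Q) = {0}
FOLLOW(S) = {$}
Therefore, FOLLOW(S) = {$}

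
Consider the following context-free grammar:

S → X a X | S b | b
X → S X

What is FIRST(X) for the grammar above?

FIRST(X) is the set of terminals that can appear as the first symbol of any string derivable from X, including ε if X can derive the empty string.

We compute FIRST(X) using the standard algorithm.
FIRST(S) = {b}
FIRST(X) = {b}
Therefore, FIRST(X) = {b}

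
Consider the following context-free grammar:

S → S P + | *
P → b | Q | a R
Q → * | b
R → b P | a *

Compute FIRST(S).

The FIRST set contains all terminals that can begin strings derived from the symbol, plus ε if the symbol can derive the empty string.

We compute FIRST(S) using the standard algorithm.
FIRST(P) = {*, a, b}
FIRST(Q) = {*, b}
FIRST(R) = {a, b}
FIRST(S) = {*}
Therefore, FIRST(S) = {*}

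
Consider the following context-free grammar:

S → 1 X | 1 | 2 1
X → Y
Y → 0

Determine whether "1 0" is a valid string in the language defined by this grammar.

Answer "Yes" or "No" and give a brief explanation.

Yes - a valid derivation exists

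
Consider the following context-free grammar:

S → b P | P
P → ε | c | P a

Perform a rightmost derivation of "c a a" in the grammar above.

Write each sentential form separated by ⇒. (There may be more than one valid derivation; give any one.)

S ⇒ P ⇒ P a ⇒ P a a ⇒ c a a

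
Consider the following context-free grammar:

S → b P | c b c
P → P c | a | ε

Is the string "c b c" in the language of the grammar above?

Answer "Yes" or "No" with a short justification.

Yes - a valid derivation exists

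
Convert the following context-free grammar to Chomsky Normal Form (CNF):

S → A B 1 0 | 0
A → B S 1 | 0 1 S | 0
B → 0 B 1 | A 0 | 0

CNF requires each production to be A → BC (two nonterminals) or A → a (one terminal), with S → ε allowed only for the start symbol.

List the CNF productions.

T1 → 1; T0 → 0; S → 0; A → 0; B → 0; S → A X0; X0 → B X1; X1 → T1 T0; A → B X2; X2 → S T1; A → T0 X3; X3 → T1 S; B → T0 X4; X4 → B T1; B → A T0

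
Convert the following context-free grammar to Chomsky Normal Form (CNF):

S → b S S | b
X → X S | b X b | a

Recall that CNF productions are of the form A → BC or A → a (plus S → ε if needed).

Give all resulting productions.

TB → b; S → b; X → a; S → TB X0; X0 → S S; X → X S; X → TB X1; X1 → X TB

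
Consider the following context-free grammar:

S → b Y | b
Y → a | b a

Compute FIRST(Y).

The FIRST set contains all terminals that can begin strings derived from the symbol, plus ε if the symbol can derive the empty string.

We compute FIRST(Y) using the standard algorithm.
FIRST(S) = {b}
FIRST(Y) = {a, b}
Therefore, FIRST(Y) = {a, b}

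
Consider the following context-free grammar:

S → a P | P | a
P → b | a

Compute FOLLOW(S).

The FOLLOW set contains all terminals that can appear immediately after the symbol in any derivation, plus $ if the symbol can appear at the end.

We compute FOLLOW(S) using the standard algorithm.
FOLLOW(S) starts with {$}.
FIRST(P) = {a, b}
FIRST(S) = {a, b}
FOLLOW(P) = {$}
FOLLOW(S) = {$}
Therefore, FOLLOW(S) = {$}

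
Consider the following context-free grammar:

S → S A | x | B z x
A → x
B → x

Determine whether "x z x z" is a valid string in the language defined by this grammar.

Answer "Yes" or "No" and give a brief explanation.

No - no valid derivation exists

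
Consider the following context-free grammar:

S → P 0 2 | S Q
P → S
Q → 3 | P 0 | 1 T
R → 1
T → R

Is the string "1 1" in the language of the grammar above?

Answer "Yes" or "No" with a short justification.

No - no valid derivation exists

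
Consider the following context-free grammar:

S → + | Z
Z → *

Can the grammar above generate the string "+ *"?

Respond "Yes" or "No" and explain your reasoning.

No - no valid derivation exists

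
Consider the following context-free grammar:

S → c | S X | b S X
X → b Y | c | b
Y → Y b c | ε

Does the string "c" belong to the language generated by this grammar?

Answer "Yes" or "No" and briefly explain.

Yes - a valid derivation exists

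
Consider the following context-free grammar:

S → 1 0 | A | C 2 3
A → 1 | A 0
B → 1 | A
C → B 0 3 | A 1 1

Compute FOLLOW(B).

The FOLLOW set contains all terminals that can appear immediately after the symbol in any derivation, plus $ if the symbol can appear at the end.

We compute FOLLOW(B) using the standard algorithm.
FOLLOW(S) starts with {$}.
FIRST(A) = {1}
FIRST(B) = {1}
FIRST(C) = {1}
FIRST(S) = {1}
FOLLOW(A) = {$, 0, 1}
FOLLOW(B) = {0}
FOLLOW(C) = {2}
FOLLOW(S) = {$}
Therefore, FOLLOW(B) = {0}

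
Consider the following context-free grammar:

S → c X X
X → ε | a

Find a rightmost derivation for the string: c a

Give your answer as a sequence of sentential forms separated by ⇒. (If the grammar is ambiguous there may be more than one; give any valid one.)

S ⇒ c X X ⇒ c X ⇒ c a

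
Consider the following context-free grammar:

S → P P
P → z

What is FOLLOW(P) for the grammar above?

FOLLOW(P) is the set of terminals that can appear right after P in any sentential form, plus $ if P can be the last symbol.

We compute FOLLOW(P) using the standard algorithm.
FOLLOW(S) starts with {$}.
FIRST(P) = {z}
FIRST(S) = {z}
FOLLOW(P) = {$, z}
FOLLOW(S) = {$}
Therefore, FOLLOW(P) = {$, z}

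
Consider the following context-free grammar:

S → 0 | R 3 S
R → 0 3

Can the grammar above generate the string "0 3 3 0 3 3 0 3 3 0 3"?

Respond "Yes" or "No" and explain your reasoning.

No - no valid derivation exists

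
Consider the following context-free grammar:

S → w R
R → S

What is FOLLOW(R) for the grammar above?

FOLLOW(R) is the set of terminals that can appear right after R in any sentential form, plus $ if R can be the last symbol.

We compute FOLLOW(R) using the standard algorithm.
FOLLOW(S) starts with {$}.
FIRST(R) = {w}
FIRST(S) = {w}
FOLLOW(R) = {$}
FOLLOW(S) = {$}
Therefore, FOLLOW(R) = {$}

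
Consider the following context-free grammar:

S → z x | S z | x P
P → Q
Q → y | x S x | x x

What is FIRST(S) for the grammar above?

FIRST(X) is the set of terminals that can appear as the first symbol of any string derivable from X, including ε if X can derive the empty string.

We compute FIRST(S) using the standard algorithm.
FIRST(P) = {x, y}
FIRST(Q) = {x, y}
FIRST(S) = {x, z}
Therefore, FIRST(S) = {x, z}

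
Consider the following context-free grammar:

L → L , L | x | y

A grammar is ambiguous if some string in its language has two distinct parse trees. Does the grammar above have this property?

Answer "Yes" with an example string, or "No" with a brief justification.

Yes - the string 'y , x , x , y , y' has two distinct parse trees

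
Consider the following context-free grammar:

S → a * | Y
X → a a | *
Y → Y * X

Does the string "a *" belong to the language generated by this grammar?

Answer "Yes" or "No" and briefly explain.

Yes - a valid derivation exists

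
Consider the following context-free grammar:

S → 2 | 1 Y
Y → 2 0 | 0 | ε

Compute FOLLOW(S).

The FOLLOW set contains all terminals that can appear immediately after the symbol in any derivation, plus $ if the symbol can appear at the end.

We compute FOLLOW(S) using the standard algorithm.
FOLLOW(S) starts with {$}.
FIRST(S) = {1, 2}
FIRST(Y) = {0, 2, ε}
FOLLOW(S) = {$}
FOLLOW(Y) = {$}
Therefore, FOLLOW(S) = {$}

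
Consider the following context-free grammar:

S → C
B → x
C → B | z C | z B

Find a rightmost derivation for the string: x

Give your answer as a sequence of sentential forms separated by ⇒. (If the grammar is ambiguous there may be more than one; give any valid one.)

S ⇒ C ⇒ B ⇒ x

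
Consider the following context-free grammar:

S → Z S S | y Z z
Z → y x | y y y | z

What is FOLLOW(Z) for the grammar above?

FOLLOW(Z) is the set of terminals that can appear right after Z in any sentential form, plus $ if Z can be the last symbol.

We compute FOLLOW(Z) using the standard algorithm.
FOLLOW(S) starts with {$}.
FIRST(S) = {y, z}
FIRST(Z) = {y, z}
FOLLOW(S) = {$, y, z}
FOLLOW(Z) = {y, z}
Therefore, FOLLOW(Z) = {y, z}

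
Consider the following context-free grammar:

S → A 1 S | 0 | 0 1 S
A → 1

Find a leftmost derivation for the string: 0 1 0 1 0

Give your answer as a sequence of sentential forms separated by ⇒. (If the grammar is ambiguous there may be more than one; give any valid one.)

S ⇒ 0 1 S ⇒ 0 1 0 1 S ⇒ 0 1 0 1 0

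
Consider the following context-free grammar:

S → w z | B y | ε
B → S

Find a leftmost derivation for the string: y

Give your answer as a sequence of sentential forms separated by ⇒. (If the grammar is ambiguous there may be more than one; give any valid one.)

S ⇒ B y ⇒ S y ⇒ y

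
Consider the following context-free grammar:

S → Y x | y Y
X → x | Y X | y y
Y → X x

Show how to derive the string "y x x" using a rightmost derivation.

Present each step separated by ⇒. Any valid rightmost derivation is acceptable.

S ⇒ y Y ⇒ y X x ⇒ y x x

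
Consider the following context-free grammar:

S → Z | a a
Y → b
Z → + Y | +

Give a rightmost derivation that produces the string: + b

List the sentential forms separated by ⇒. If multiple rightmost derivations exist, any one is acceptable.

S ⇒ Z ⇒ + Y ⇒ + b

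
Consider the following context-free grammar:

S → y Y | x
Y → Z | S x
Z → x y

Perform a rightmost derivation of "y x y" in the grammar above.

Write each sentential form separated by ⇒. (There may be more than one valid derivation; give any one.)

S ⇒ y Y ⇒ y Z ⇒ y x y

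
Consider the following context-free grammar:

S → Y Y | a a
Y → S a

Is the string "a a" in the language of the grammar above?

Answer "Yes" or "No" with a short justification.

Yes - a valid derivation exists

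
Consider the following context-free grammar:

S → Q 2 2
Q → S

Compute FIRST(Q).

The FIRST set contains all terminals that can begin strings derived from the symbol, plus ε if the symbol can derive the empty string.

We compute FIRST(Q) using the standard algorithm.
FIRST(Q) = {}
FIRST(S) = {}
Therefore, FIRST(Q) = {}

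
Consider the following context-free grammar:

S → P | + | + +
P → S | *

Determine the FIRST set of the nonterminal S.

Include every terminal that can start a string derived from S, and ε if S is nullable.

We compute FIRST(S) using the standard algorithm.
FIRST(P) = {*, +}
FIRST(S) = {*, +}
Therefore, FIRST(S) = {*, +}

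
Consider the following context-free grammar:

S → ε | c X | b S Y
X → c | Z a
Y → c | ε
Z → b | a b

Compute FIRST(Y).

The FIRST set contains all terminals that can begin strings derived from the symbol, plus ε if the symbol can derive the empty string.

We compute FIRST(Y) using the standard algorithm.
FIRST(S) = {b, c, ε}
FIRST(X) = {a, b, c}
FIRST(Y) = {c, ε}
FIRST(Z) = {a, b}
Therefore, FIRST(Y) = {c, ε}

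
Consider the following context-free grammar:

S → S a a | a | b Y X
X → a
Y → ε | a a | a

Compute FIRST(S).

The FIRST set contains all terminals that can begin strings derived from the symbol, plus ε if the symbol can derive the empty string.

We compute FIRST(S) using the standard algorithm.
FIRST(S) = {a, b}
FIRST(X) = {a}
FIRST(Y) = {a, ε}
Therefore, FIRST(S) = {a, b}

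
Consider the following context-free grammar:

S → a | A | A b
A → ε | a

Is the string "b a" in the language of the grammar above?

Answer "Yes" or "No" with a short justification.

No - no valid derivation exists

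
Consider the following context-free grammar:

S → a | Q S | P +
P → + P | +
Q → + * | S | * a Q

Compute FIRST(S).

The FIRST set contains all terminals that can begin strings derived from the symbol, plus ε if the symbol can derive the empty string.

We compute FIRST(S) using the standard algorithm.
FIRST(P) = {+}
FIRST(Q) = {*, +, a}
FIRST(S) = {*, +, a}
Therefore, FIRST(S) = {*, +, a}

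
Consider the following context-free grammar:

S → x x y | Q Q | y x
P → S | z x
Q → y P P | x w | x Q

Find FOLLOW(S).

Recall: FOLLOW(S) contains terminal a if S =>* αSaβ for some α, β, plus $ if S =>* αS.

We compute FOLLOW(S) using the standard algorithm.
FOLLOW(S) starts with {$}.
FIRST(P) = {x, y, z}
FIRST(Q) = {x, y}
FIRST(S) = {x, y}
FOLLOW(P) = {$, x, y, z}
FOLLOW(Q) = {$, x, y, z}
FOLLOW(S) = {$, x, y, z}
Therefore, FOLLOW(S) = {$, x, y, z}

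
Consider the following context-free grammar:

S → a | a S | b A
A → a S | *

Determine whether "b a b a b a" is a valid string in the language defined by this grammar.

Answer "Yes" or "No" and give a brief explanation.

No - no valid derivation exists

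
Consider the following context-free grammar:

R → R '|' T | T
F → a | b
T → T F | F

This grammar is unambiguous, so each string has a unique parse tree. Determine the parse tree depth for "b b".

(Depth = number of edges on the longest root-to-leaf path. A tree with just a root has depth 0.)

4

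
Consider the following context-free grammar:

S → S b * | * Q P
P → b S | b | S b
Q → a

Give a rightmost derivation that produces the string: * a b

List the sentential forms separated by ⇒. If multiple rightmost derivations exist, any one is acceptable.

S ⇒ * Q P ⇒ * Q b ⇒ * a b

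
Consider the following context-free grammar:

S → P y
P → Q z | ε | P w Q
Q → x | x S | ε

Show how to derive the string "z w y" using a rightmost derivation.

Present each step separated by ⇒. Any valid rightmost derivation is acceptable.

S ⇒ P y ⇒ P w Q y ⇒ P w y ⇒ Q z w y ⇒ z w y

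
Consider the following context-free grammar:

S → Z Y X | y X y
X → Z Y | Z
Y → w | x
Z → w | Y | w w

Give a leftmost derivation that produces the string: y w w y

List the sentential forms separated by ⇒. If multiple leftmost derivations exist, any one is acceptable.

S ⇒ y X y ⇒ y Z Y y ⇒ y w Y y ⇒ y w w y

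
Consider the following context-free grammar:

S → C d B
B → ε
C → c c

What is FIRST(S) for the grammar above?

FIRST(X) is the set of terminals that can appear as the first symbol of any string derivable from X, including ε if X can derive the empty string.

We compute FIRST(S) using the standard algorithm.
FIRST(B) = {ε}
FIRST(C) = {c}
FIRST(S) = {c}
Therefore, FIRST(S) = {c}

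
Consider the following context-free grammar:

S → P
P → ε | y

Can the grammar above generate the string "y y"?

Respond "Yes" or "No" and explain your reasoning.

No - no valid derivation exists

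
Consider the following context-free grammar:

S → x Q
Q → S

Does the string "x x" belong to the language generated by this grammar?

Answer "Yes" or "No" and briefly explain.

No - no valid derivation exists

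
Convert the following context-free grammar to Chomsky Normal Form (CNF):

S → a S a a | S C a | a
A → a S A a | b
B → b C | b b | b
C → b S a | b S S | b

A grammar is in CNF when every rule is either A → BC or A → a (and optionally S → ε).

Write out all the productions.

TA → a; S → a; A → b; TB → b; B → b; C → b; S → TA X0; X0 → S X1; X1 → TA TA; S → S X2; X2 → C TA; A → TA X3; X3 → S X4; X4 → A TA; B → TB C; B → TB TB; C → TB X5; X5 → S TA; C → TB X6; X6 → S S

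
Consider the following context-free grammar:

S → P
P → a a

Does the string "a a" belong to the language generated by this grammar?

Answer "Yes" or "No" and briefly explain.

Yes - a valid derivation exists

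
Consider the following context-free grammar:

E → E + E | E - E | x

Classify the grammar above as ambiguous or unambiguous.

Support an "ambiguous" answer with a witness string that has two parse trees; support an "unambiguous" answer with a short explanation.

Ambiguous - the string 'x + x + x + x' has two distinct parse trees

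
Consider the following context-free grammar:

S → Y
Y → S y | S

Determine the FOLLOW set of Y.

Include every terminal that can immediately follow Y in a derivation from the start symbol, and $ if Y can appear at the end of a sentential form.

We compute FOLLOW(Y) using the standard algorithm.
FOLLOW(S) starts with {$}.
FIRST(S) = {}
FIRST(Y) = {}
FOLLOW(S) = {$, y}
FOLLOW(Y) = {$, y}
Therefore, FOLLOW(Y) = {$, y}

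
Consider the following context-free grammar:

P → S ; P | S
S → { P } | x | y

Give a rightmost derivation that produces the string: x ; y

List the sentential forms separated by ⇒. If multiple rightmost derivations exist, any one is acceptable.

P ⇒ S ; P ⇒ S ; S ⇒ S ; y ⇒ x ; y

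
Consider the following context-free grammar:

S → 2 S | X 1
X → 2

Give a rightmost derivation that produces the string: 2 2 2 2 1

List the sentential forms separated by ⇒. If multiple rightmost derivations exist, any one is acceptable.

S ⇒ 2 S ⇒ 2 2 S ⇒ 2 2 2 S ⇒ 2 2 2 X 1 ⇒ 2 2 2 2 1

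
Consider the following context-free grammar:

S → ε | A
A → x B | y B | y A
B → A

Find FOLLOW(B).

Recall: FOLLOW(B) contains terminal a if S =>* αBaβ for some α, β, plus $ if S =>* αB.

We compute FOLLOW(B) using the standard algorithm.
FOLLOW(S) starts with {$}.
FIRST(A) = {x, y}
FIRST(B) = {x, y}
FIRST(S) = {x, y, ε}
FOLLOW(A) = {$}
FOLLOW(B) = {$}
FOLLOW(S) = {$}
Therefore, FOLLOW(B) = {$}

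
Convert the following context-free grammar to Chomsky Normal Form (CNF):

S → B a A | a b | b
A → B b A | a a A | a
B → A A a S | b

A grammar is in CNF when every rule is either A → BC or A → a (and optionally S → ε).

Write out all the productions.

TA → a; TB → b; S → b; A → a; B → b; S → B X0; X0 → TA A; S → TA TB; A → B X1; X1 → TB A; A → TA X2; X2 → TA A; B → A X3; X3 → A X4; X4 → TA S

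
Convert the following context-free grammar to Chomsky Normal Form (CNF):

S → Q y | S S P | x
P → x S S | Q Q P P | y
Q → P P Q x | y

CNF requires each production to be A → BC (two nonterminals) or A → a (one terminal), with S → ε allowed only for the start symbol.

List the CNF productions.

TY → y; S → x; TX → x; P → y; Q → y; S → Q TY; S → S X0; X0 → S P; P → TX X1; X1 → S S; P → Q X2; X2 → Q X3; X3 → P P; Q → P X4; X4 → P X5; X5 → Q TX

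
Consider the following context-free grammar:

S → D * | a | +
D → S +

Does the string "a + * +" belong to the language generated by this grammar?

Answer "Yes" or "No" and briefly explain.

No - no valid derivation exists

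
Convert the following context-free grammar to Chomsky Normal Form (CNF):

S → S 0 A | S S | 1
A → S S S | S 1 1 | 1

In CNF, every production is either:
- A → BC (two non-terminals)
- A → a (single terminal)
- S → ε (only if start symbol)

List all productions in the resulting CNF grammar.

T0 → 0; S → 1; T1 → 1; A → 1; S → S X0; X0 → T0 A; S → S S; A → S X1; X1 → S S; A → S X2; X2 → T1 T1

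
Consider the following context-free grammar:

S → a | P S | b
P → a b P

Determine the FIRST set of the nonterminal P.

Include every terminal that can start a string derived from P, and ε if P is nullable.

We compute FIRST(P) using the standard algorithm.
FIRST(P) = {a}
FIRST(S) = {a, b}
Therefore, FIRST(P) = {a}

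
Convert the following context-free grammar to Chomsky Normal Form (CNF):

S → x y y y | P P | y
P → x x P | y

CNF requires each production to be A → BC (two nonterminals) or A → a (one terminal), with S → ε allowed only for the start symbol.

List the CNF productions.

TX → x; TY → y; S → y; P → y; S → TX X0; X0 → TY X1; X1 → TY TY; S → P P; P → TX X2; X2 → TX P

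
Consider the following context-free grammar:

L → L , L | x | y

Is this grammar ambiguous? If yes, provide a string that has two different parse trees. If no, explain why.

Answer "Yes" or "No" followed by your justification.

Yes - the string 'x , y , x , x' has two distinct leftmost derivations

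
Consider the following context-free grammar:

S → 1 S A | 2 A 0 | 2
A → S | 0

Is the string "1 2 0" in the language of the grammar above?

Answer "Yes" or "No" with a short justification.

Yes - a valid derivation exists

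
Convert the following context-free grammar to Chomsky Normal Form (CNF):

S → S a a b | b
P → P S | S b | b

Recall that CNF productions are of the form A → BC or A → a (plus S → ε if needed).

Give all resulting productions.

TA → a; TB → b; S → b; P → b; S → S X0; X0 → TA X1; X1 → TA TB; P → P S; P → S TB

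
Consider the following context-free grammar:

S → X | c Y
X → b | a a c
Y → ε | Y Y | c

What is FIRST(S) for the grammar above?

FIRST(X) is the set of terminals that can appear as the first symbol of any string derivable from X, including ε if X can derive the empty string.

We compute FIRST(S) using the standard algorithm.
FIRST(S) = {a, b, c}
FIRST(X) = {a, b}
FIRST(Y) = {c, ε}
Therefore, FIRST(S) = {a, b, c}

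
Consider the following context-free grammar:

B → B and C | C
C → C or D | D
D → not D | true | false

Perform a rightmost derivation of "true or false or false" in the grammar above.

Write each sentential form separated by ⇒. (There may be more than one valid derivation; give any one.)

B ⇒ C ⇒ C or D ⇒ C or false ⇒ C or D or false ⇒ C or false or false ⇒ D or false or false ⇒ true or false or false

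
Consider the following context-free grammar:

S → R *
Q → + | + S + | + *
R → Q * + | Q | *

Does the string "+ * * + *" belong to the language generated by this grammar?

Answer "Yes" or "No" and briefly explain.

Yes - a valid derivation exists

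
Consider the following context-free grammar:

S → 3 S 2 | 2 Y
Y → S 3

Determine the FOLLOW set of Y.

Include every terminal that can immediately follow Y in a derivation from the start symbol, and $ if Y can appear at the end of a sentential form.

We compute FOLLOW(Y) using the standard algorithm.
FOLLOW(S) starts with {$}.
FIRST(S) = {2, 3}
FIRST(Y) = {2, 3}
FOLLOW(S) = {$, 2, 3}
FOLLOW(Y) = {$, 2, 3}
Therefore, FOLLOW(Y) = {$, 2, 3}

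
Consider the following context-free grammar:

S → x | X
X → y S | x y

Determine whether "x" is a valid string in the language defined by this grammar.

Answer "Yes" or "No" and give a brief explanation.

Yes - a valid derivation exists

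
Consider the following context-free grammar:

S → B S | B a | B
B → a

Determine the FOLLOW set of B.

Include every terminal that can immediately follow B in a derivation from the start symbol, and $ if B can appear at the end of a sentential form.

We compute FOLLOW(B) using the standard algorithm.
FOLLOW(S) starts with {$}.
FIRST(B) = {a}
FIRST(S) = {a}
FOLLOW(B) = {$, a}
FOLLOW(S) = {$}
Therefore, FOLLOW(B) = {$, a}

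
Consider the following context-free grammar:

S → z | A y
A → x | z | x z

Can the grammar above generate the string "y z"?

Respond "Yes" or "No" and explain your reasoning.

No - no valid derivation exists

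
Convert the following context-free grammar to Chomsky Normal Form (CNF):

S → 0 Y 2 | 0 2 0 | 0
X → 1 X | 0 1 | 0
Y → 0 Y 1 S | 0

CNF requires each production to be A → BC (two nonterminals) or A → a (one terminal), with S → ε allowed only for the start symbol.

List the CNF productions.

T0 → 0; T2 → 2; S → 0; T1 → 1; X → 0; Y → 0; S → T0 X0; X0 → Y T2; S → T0 X1; X1 → T2 T0; X → T1 X; X → T0 T1; Y → T0 X2; X2 → Y X3; X3 → T1 S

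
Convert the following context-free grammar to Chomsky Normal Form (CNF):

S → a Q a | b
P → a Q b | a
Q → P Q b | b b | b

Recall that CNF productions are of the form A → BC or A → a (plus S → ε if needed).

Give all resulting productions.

TA → a; S → b; TB → b; P → a; Q → b; S → TA X0; X0 → Q TA; P → TA X1; X1 → Q TB; Q → P X2; X2 → Q TB; Q → TB TB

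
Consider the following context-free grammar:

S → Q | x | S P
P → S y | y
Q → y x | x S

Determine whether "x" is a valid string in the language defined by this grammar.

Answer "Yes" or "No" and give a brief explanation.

Yes - a valid derivation exists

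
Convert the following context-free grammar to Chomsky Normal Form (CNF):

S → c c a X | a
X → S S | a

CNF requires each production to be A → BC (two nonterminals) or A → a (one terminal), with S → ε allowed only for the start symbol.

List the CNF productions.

TC → c; TA → a; S → a; X → a; S → TC X0; X0 → TC X1; X1 → TA X; X → S S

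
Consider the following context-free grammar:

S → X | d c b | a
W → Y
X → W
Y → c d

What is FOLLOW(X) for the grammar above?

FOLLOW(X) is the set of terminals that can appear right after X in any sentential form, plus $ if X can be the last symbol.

We compute FOLLOW(X) using the standard algorithm.
FOLLOW(S) starts with {$}.
FIRST(S) = {a, c, d}
FIRST(W) = {c}
FIRST(X) = {c}
FIRST(Y) = {c}
FOLLOW(S) = {$}
FOLLOW(W) = {$}
FOLLOW(X) = {$}
FOLLOW(Y) = {$}
Therefore, FOLLOW(X) = {$}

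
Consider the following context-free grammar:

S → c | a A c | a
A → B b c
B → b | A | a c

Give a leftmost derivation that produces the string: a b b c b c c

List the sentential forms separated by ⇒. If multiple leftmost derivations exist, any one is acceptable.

S ⇒ a A c ⇒ a B b c c ⇒ a A b c c ⇒ a B b c b c c ⇒ a b b c b c c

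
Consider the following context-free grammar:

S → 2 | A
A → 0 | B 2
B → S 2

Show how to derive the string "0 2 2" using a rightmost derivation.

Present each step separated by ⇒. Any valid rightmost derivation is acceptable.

S ⇒ A ⇒ B 2 ⇒ S 2 2 ⇒ A 2 2 ⇒ 0 2 2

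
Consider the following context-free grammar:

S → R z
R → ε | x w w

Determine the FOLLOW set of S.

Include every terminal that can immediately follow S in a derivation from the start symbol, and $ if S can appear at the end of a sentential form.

We compute FOLLOW(S) using the standard algorithm.
FOLLOW(S) starts with {$}.
FIRST(R) = {x, ε}
FIRST(S) = {x, z}
FOLLOW(R) = {z}
FOLLOW(S) = {$}
Therefore, FOLLOW(S) = {$}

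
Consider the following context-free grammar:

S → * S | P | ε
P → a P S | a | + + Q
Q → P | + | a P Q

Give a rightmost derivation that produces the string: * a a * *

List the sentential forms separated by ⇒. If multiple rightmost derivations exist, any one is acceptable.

S ⇒ * S ⇒ * P ⇒ * a P S ⇒ * a P * S ⇒ * a P * * S ⇒ * a P * * ⇒ * a a * *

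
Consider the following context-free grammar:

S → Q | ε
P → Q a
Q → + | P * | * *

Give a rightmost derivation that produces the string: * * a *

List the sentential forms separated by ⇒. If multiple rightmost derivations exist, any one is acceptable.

S ⇒ Q ⇒ P * ⇒ Q a * ⇒ * * a *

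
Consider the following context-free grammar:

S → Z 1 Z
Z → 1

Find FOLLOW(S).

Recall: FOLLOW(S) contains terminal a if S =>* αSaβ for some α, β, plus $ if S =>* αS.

We compute FOLLOW(S) using the standard algorithm.
FOLLOW(S) starts with {$}.
FIRST(S) = {1}
FIRST(Z) = {1}
FOLLOW(S) = {$}
FOLLOW(Z) = {$, 1}
Therefore, FOLLOW(S) = {$}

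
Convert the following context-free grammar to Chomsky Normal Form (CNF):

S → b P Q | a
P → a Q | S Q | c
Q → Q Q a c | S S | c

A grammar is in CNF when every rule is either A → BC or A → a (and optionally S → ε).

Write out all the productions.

TB → b; S → a; TA → a; P → c; TC → c; Q → c; S → TB X0; X0 → P Q; P → TA Q; P → S Q; Q → Q X1; X1 → Q X2; X2 → TA TC; Q → S S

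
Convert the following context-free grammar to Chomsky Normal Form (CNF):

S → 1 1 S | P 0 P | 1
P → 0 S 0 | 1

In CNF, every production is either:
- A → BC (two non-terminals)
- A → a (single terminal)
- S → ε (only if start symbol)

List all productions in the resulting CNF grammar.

T1 → 1; T0 → 0; S → 1; P → 1; S → T1 X0; X0 → T1 S; S → P X1; X1 → T0 P; P → T0 X2; X2 → S T0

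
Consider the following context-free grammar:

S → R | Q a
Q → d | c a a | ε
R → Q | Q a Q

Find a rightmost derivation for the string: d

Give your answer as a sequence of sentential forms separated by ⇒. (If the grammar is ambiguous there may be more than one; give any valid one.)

S ⇒ R ⇒ Q ⇒ d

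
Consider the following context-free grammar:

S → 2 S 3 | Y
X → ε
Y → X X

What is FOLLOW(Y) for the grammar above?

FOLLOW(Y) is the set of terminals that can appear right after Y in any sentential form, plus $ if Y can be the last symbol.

We compute FOLLOW(Y) using the standard algorithm.
FOLLOW(S) starts with {$}.
FIRST(S) = {2, ε}
FIRST(X) = {ε}
FIRST(Y) = {ε}
FOLLOW(S) = {$, 3}
FOLLOW(X) = {$, 3}
FOLLOW(Y) = {$, 3}
Therefore, FOLLOW(Y) = {$, 3}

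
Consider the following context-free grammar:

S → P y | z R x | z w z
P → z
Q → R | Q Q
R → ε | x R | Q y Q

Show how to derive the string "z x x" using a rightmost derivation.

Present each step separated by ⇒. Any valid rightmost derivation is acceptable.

S ⇒ z R x ⇒ z x R x ⇒ z x x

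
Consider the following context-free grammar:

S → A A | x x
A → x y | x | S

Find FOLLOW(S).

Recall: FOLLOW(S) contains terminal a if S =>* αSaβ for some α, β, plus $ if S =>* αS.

We compute FOLLOW(S) using the standard algorithm.
FOLLOW(S) starts with {$}.
FIRST(A) = {x}
FIRST(S) = {x}
FOLLOW(A) = {$, x}
FOLLOW(S) = {$, x}
Therefore, FOLLOW(S) = {$, x}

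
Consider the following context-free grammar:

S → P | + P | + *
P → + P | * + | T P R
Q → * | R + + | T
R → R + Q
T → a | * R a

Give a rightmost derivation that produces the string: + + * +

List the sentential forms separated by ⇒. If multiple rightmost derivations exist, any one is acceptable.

S ⇒ + P ⇒ + + P ⇒ + + * +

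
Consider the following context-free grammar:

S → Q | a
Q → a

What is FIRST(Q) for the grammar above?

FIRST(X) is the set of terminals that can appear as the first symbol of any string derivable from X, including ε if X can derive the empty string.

We compute FIRST(Q) using the standard algorithm.
FIRST(Q) = {a}
FIRST(S) = {a}
Therefore, FIRST(Q) = {a}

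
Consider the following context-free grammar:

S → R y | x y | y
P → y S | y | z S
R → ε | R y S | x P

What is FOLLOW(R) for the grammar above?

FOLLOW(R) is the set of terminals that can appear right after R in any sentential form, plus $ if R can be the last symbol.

We compute FOLLOW(R) using the standard algorithm.
FOLLOW(S) starts with {$}.
FIRST(P) = {y, z}
FIRST(R) = {x, y, ε}
FIRST(S) = {x, y}
FOLLOW(P) = {y}
FOLLOW(R) = {y}
FOLLOW(S) = {$, y}
Therefore, FOLLOW(R) = {y}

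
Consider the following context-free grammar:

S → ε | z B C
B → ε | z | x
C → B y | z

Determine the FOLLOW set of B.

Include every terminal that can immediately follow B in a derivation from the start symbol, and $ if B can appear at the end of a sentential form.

We compute FOLLOW(B) using the standard algorithm.
FOLLOW(S) starts with {$}.
FIRST(B) = {x, z, ε}
FIRST(C) = {x, y, z}
FIRST(S) = {z, ε}
FOLLOW(B) = {x, y, z}
FOLLOW(C) = {$}
FOLLOW(S) = {$}
Therefore, FOLLOW(B) = {x, y, z}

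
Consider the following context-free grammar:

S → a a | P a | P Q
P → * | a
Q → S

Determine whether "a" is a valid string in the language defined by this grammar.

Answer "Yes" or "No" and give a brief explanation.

No - no valid derivation exists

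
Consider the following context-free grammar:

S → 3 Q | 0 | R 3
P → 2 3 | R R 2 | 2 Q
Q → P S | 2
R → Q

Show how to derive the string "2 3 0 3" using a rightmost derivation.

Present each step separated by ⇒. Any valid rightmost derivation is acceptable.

S ⇒ R 3 ⇒ Q 3 ⇒ P S 3 ⇒ P 0 3 ⇒ 2 3 0 3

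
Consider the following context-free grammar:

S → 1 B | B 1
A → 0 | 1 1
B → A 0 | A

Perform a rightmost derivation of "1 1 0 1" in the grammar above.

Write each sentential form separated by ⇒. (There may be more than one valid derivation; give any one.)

S ⇒ B 1 ⇒ A 0 1 ⇒ 1 1 0 1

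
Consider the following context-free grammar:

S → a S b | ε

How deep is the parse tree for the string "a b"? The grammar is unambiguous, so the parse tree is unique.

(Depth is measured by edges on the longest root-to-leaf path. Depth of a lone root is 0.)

2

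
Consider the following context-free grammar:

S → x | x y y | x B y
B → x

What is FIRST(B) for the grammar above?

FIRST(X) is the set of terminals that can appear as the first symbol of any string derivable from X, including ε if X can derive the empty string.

We compute FIRST(B) using the standard algorithm.
FIRST(B) = {x}
FIRST(S) = {x}
Therefore, FIRST(B) = {x}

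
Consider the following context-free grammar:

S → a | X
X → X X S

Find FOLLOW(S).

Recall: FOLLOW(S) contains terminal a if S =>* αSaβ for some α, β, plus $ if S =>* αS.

We compute FOLLOW(S) using the standard algorithm.
FOLLOW(S) starts with {$}.
FIRST(S) = {a}
FIRST(X) = {}
FOLLOW(S) = {$, a}
FOLLOW(X) = {$, a}
Therefore, FOLLOW(S) = {$, a}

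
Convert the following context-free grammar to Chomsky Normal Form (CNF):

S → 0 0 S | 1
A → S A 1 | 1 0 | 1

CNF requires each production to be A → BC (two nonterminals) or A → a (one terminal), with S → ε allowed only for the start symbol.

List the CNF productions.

T0 → 0; S → 1; T1 → 1; A → 1; S → T0 X0; X0 → T0 S; A → S X1; X1 → A T1; A → T1 T0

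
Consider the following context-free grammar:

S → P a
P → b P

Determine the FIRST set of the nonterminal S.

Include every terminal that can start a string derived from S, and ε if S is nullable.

We compute FIRST(S) using the standard algorithm.
FIRST(P) = {b}
FIRST(S) = {b}
Therefore, FIRST(S) = {b}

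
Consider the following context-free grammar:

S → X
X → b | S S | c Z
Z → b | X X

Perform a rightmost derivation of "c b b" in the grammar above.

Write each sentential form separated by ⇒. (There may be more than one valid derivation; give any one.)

S ⇒ X ⇒ c Z ⇒ c X X ⇒ c X b ⇒ c b b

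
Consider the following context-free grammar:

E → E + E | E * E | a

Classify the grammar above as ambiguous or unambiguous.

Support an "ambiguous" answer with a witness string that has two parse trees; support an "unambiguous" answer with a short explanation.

Ambiguous - the string 'a + a + a * a' has two distinct parse trees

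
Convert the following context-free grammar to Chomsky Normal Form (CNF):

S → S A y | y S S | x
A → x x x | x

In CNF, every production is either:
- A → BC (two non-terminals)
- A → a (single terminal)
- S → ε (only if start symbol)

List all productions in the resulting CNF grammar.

TY → y; S → x; TX → x; A → x; S → S X0; X0 → A TY; S → TY X1; X1 → S S; A → TX X2; X2 → TX TX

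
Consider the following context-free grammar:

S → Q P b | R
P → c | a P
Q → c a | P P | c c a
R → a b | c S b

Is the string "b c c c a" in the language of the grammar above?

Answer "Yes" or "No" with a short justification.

No - no valid derivation exists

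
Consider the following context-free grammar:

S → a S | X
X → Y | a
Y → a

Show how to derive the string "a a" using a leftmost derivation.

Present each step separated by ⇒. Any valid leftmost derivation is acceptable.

S ⇒ a S ⇒ a X ⇒ a a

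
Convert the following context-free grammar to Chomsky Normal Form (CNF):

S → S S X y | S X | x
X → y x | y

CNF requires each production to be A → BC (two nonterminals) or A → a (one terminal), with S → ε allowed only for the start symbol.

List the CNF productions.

TY → y; S → x; TX → x; X → y; S → S X0; X0 → S X1; X1 → X TY; S → S X; X → TY TX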